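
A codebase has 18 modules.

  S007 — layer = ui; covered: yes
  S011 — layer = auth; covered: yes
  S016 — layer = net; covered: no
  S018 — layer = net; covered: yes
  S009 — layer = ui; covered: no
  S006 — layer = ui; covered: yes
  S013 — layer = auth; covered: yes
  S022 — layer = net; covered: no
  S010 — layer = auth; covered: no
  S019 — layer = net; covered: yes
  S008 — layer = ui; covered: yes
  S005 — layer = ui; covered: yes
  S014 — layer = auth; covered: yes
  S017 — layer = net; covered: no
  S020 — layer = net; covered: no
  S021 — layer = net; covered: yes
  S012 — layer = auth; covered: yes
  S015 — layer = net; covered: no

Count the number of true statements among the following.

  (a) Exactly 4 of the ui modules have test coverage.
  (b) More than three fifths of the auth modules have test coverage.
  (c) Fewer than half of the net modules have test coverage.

(a) ui: |A| = 5, |A ∩ B| = 4; needs |A ∩ B| = 4 — true.
(b) auth: |A| = 5, |A ∩ B| = 4; needs |A ∩ B| / |A| > 3/5 — true.
(c) net: |A| = 8, |A ∩ B| = 3; needs |A ∩ B| < |A ∖ B| — true.

3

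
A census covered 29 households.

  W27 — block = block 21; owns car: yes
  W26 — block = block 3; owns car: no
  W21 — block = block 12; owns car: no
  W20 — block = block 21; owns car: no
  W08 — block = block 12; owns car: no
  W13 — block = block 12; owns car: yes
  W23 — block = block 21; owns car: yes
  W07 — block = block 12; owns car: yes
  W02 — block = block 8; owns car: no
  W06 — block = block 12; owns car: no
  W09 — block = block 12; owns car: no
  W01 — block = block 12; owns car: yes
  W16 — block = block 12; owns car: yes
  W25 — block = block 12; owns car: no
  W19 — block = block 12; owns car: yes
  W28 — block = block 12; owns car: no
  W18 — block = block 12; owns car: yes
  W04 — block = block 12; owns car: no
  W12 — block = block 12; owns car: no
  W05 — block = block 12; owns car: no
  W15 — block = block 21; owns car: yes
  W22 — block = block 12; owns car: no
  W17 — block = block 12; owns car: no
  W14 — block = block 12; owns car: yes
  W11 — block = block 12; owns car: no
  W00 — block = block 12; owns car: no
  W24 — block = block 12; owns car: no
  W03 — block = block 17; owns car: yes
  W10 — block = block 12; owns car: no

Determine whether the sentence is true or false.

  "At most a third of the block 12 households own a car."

'At most a third of the block 12 households own a car' holds iff |A ∩ B| / |A| ≤ 1/3.
|A| = 22, |A ∩ B| = 7, |A ∖ B| = 15.
|A ∩ B|/|A| = 7/22, so the statement is true.

True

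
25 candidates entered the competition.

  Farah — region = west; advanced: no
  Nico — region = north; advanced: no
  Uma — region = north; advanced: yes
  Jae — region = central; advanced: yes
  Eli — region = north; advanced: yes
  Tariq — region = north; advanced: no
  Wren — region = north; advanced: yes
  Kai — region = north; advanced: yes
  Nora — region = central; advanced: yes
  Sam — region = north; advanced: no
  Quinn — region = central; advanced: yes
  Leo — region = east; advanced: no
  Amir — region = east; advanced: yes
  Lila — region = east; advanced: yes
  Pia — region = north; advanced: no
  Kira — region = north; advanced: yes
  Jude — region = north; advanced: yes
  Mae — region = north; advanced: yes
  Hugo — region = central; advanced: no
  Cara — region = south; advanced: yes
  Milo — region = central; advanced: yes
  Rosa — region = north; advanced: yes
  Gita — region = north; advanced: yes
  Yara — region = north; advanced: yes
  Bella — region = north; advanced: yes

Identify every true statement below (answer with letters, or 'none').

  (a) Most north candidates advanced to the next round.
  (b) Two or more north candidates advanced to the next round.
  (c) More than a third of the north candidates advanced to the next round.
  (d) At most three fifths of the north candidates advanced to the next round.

(a), (b), (c)

|A| = 15, |A ∩ B| = 11, |A ∖ B| = 4.
(a) |A ∩ B| > |A ∖ B|: holds.
(b) |A ∩ B| ≥ 2: holds.
(c) |A ∩ B| / |A| > 1/3: holds.
(d) |A ∩ B| / |A| ≤ 3/5: fails.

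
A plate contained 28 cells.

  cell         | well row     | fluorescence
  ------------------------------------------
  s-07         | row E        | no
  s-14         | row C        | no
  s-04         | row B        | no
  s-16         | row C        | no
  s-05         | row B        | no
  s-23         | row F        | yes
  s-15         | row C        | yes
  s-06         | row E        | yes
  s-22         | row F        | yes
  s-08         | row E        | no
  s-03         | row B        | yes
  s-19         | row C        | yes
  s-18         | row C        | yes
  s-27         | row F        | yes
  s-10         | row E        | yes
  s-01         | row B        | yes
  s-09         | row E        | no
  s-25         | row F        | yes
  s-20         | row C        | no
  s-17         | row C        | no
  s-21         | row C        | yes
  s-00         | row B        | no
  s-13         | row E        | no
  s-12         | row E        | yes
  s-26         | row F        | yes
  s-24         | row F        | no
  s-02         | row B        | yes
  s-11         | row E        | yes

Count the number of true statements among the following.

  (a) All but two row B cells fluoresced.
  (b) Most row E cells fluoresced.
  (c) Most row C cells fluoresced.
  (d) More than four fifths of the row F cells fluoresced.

1

(a) row B: |A| = 6, |A ∩ B| = 3; needs |A ∖ B| = 2 — false.
(b) row E: |A| = 8, |A ∩ B| = 4; needs |A ∩ B| > |A ∖ B| — false.
(c) row C: |A| = 8, |A ∩ B| = 4; needs |A ∩ B| > |A ∖ B| — false.
(d) row F: |A| = 6, |A ∩ B| = 5; needs |A ∩ B| / |A| > 4/5 — true.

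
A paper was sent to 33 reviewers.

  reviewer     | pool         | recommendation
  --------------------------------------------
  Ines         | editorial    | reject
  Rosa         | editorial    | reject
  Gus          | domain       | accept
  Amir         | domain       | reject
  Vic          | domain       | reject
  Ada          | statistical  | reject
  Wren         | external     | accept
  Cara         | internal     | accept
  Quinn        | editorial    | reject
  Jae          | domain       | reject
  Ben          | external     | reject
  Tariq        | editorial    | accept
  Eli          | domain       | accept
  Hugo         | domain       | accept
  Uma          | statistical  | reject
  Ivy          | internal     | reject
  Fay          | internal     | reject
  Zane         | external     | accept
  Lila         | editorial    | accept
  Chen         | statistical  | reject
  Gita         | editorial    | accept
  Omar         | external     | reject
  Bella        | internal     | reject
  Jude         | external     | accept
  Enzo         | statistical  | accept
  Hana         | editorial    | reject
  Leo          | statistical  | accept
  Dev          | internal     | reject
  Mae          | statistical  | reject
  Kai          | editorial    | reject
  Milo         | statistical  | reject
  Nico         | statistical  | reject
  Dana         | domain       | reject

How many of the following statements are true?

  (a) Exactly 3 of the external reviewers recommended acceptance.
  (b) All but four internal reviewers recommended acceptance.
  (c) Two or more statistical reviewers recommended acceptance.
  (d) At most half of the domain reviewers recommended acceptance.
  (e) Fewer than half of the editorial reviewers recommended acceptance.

5

(a) external: |A| = 5, |A ∩ B| = 3; needs |A ∩ B| = 3 — true.
(b) internal: |A| = 5, |A ∩ B| = 1; needs |A ∖ B| = 4 — true.
(c) statistical: |A| = 8, |A ∩ B| = 2; needs |A ∩ B| ≥ 2 — true.
(d) domain: |A| = 7, |A ∩ B| = 3; needs |A ∩ B| ≤ |A ∖ B| — true.
(e) editorial: |A| = 8, |A ∩ B| = 3; needs |A ∩ B| < |A ∖ B| — true.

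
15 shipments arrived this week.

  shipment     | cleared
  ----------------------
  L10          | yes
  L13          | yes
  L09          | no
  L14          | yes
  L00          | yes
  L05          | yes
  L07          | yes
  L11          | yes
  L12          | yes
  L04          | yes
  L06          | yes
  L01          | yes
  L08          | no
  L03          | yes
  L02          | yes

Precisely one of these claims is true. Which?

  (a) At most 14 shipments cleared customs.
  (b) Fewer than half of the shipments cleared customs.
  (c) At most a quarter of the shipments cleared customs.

|A| = 15, |A ∩ B| = 13, |A ∖ B| = 2.
(a) requires |A ∩ B| ≤ 14: true.
(b) requires |A ∩ B| < |A ∖ B|: false.
(c) requires |A ∩ B| / |A| ≤ 1/4: false.

(a)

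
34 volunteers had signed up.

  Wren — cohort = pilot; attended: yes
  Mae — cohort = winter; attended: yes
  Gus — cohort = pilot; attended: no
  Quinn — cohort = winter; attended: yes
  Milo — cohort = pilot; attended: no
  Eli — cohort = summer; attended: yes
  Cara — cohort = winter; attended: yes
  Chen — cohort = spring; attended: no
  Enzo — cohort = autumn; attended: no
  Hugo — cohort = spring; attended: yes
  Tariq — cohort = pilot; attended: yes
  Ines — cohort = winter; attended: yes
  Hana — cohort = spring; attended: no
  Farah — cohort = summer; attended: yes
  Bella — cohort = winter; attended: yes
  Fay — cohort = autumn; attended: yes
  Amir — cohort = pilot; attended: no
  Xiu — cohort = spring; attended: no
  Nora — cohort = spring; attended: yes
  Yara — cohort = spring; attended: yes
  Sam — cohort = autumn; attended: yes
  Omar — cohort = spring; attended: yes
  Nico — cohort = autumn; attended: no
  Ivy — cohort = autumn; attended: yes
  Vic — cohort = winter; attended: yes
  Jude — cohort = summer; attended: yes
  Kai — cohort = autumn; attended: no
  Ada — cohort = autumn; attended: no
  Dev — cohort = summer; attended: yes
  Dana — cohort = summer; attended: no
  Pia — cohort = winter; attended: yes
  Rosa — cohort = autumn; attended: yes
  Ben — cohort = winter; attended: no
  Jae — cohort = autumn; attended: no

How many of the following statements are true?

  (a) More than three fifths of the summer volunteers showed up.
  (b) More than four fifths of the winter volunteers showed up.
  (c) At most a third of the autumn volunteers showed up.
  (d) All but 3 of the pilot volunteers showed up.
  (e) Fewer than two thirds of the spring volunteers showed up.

(a) summer: |A| = 5, |A ∩ B| = 4; needs |A ∩ B| / |A| > 3/5 — true.
(b) winter: |A| = 8, |A ∩ B| = 7; needs |A ∩ B| / |A| > 4/5 — true.
(c) autumn: |A| = 9, |A ∩ B| = 4; needs |A ∩ B| / |A| ≤ 1/3 — false.
(d) pilot: |A| = 5, |A ∩ B| = 2; needs |A ∖ B| = 3 — true.
(e) spring: |A| = 7, |A ∩ B| = 4; needs |A ∩ B| / |A| < 2/3 — true.

4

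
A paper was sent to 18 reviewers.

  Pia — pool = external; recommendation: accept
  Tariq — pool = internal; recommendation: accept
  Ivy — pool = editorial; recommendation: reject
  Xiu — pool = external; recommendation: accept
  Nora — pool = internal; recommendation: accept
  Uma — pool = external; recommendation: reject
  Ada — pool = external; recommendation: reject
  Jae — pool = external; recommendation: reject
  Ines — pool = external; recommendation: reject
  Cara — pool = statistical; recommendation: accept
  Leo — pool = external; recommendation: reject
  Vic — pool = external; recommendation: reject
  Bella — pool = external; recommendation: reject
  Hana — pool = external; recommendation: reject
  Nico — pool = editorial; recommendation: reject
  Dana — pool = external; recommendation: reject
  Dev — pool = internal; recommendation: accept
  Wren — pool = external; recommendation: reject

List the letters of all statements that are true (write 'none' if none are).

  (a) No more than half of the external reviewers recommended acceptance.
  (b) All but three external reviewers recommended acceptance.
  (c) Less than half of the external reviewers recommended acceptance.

|A| = 12, |A ∩ B| = 2, |A ∖ B| = 10.
(a) |A ∩ B| ≤ |A ∖ B|: holds.
(b) |A ∖ B| = 3: fails.
(c) |A ∩ B| < |A ∖ B|: holds.

(a), (c)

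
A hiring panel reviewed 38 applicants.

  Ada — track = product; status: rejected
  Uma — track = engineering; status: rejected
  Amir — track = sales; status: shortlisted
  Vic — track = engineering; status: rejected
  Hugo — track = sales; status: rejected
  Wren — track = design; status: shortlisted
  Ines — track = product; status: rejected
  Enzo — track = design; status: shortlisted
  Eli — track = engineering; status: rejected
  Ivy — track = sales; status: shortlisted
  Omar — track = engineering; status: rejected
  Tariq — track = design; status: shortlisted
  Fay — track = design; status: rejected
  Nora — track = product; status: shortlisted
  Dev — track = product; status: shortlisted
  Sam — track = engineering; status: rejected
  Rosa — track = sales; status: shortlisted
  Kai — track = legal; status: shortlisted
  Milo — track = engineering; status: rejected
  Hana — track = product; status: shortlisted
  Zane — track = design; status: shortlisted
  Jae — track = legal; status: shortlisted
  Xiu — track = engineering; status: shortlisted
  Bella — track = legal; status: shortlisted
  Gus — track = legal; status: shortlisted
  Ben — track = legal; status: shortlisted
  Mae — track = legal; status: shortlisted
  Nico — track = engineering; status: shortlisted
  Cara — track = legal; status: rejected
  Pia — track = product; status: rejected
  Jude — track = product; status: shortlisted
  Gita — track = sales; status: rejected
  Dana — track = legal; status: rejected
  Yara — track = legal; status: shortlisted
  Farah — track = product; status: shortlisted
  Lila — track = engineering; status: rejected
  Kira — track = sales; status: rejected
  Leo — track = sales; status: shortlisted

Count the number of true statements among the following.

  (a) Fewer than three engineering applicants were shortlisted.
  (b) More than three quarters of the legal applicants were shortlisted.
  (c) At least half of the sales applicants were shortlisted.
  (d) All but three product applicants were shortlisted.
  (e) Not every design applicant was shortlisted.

5

(a) engineering: |A| = 9, |A ∩ B| = 2; needs |A ∩ B| < 3 — true.
(b) legal: |A| = 9, |A ∩ B| = 7; needs |A ∩ B| / |A| > 3/4 — true.
(c) sales: |A| = 7, |A ∩ B| = 4; needs |A ∩ B| ≥ |A ∖ B| — true.
(d) product: |A| = 8, |A ∩ B| = 5; needs |A ∖ B| = 3 — true.
(e) design: |A| = 5, |A ∩ B| = 4; needs A ⊄ B (|A ∖ B| ≥ 1) — true.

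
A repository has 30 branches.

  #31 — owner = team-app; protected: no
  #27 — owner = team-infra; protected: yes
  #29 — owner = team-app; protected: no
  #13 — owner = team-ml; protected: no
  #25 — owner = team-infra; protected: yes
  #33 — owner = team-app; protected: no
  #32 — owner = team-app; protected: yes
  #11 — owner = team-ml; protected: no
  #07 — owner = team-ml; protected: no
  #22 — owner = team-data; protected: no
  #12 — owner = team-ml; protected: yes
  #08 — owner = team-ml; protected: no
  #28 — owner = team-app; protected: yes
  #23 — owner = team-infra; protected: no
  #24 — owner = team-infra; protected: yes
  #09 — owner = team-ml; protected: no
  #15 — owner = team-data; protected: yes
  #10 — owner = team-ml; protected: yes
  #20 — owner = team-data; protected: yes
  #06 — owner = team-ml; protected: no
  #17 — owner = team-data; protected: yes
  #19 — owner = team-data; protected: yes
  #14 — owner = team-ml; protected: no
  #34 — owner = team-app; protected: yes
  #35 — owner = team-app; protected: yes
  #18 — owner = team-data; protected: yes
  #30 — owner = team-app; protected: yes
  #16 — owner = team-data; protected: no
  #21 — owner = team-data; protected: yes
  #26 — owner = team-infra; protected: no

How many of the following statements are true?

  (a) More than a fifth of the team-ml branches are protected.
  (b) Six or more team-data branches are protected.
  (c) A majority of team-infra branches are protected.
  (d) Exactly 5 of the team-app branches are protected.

(a) team-ml: |A| = 9, |A ∩ B| = 2; needs |A ∩ B| / |A| > 1/5 — true.
(b) team-data: |A| = 8, |A ∩ B| = 6; needs |A ∩ B| ≥ 6 — true.
(c) team-infra: |A| = 5, |A ∩ B| = 3; needs |A ∩ B| > |A ∖ B| — true.
(d) team-app: |A| = 8, |A ∩ B| = 5; needs |A ∩ B| = 5 — true.

4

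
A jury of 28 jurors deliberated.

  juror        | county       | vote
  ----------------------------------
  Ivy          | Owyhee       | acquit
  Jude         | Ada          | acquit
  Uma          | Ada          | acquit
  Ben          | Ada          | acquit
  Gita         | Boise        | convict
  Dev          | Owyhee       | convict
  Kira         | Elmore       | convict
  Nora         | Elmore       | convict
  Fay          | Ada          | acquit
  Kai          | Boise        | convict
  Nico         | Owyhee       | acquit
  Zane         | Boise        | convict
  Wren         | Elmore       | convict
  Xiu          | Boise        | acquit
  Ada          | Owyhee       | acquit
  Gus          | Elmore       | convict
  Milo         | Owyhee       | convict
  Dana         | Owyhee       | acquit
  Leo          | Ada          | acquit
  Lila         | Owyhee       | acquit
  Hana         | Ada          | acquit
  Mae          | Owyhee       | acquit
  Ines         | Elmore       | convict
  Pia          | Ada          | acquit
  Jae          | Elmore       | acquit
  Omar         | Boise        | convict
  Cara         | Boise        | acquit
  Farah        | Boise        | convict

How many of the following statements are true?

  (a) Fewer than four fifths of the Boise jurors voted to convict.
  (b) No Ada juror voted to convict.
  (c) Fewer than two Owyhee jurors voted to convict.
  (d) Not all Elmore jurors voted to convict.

3

(a) Boise: |A| = 7, |A ∩ B| = 5; needs |A ∩ B| / |A| < 4/5 — true.
(b) Ada: |A| = 7, |A ∩ B| = 0; needs A ∩ B = ∅ (|A ∩ B| = 0) — true.
(c) Owyhee: |A| = 8, |A ∩ B| = 2; needs |A ∩ B| < 2 — false.
(d) Elmore: |A| = 6, |A ∩ B| = 5; needs A ⊄ B (|A ∖ B| ≥ 1) — true.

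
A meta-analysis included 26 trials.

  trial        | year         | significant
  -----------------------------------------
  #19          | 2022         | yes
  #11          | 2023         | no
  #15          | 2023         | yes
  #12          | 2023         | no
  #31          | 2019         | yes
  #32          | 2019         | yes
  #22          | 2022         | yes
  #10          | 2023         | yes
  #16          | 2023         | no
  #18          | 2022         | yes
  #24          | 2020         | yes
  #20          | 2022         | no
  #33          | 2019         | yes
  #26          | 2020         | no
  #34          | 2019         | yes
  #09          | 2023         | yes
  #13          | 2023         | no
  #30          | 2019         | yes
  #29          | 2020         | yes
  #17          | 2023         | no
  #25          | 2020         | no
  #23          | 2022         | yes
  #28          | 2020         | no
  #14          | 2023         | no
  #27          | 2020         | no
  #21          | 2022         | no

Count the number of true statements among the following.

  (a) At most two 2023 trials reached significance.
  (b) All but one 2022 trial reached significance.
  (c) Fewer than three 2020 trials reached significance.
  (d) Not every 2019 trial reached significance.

1

(a) 2023: |A| = 9, |A ∩ B| = 3; needs |A ∩ B| ≤ 2 — false.
(b) 2022: |A| = 6, |A ∩ B| = 4; needs |A ∖ B| = 1 — false.
(c) 2020: |A| = 6, |A ∩ B| = 2; needs |A ∩ B| < 3 — true.
(d) 2019: |A| = 5, |A ∩ B| = 5; needs A ⊄ B (|A ∖ B| ≥ 1) — false.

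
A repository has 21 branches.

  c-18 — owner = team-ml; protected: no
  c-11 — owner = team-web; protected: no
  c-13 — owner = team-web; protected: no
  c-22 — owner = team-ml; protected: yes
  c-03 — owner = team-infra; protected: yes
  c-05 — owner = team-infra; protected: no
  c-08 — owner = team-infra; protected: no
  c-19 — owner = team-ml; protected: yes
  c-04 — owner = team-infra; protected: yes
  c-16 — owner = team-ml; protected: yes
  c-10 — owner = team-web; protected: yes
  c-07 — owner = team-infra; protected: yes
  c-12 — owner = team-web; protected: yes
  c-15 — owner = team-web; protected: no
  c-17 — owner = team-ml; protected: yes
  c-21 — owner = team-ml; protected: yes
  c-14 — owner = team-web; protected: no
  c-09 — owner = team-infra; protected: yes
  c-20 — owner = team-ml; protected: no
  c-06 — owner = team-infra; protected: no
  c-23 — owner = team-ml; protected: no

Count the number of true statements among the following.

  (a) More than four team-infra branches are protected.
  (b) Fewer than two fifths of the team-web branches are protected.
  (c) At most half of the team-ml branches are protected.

1

(a) team-infra: |A| = 7, |A ∩ B| = 4; needs |A ∩ B| > 4 — false.
(b) team-web: |A| = 6, |A ∩ B| = 2; needs |A ∩ B| / |A| < 2/5 — true.
(c) team-ml: |A| = 8, |A ∩ B| = 5; needs |A ∩ B| ≤ |A ∖ B| — false.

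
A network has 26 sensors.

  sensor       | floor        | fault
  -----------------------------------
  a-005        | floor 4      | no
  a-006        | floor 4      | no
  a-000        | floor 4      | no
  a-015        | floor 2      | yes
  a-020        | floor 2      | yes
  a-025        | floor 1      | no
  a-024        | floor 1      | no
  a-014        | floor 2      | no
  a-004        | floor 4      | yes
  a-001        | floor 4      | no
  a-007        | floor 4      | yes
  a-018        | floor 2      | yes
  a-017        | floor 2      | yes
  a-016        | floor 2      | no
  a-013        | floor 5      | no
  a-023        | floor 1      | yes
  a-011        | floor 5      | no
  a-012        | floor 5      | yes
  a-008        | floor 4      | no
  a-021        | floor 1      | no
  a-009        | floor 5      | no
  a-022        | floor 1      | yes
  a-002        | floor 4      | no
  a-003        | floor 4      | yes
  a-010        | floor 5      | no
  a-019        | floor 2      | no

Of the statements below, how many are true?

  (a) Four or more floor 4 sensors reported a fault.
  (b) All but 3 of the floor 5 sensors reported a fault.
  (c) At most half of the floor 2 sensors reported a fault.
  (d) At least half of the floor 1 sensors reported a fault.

0

(a) floor 4: |A| = 9, |A ∩ B| = 3; needs |A ∩ B| ≥ 4 — false.
(b) floor 5: |A| = 5, |A ∩ B| = 1; needs |A ∖ B| = 3 — false.
(c) floor 2: |A| = 7, |A ∩ B| = 4; needs |A ∩ B| ≤ |A ∖ B| — false.
(d) floor 1: |A| = 5, |A ∩ B| = 2; needs |A ∩ B| ≥ |A ∖ B| — false.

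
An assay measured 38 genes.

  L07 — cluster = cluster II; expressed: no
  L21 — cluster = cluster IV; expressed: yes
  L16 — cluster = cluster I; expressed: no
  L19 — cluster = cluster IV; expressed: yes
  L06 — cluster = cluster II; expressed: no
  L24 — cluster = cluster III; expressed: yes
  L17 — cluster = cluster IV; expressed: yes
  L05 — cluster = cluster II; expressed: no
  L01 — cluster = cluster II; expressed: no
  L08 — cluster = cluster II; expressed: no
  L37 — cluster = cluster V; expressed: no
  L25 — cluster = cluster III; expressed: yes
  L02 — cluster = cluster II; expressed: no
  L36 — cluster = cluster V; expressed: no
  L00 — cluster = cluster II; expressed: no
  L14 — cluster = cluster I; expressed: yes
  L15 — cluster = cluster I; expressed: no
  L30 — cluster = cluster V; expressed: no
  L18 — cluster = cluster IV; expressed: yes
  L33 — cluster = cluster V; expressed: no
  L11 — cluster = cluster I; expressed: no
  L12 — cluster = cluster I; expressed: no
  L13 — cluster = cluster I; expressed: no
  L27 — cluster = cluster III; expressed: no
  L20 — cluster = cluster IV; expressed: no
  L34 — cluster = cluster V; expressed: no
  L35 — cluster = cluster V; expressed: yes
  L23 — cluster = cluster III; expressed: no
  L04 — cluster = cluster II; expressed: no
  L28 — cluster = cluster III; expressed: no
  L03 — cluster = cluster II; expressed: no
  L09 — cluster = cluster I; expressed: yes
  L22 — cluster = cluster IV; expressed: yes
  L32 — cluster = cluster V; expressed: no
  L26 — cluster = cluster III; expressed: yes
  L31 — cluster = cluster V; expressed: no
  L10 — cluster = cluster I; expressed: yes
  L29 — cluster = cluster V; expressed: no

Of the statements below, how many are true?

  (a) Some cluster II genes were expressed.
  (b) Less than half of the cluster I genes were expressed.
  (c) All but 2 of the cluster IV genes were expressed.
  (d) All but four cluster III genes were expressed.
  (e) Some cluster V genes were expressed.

(a) cluster II: |A| = 9, |A ∩ B| = 0; needs A ∩ B ≠ ∅ (|A ∩ B| ≥ 1) — false.
(b) cluster I: |A| = 8, |A ∩ B| = 3; needs |A ∩ B| < |A ∖ B| — true.
(c) cluster IV: |A| = 6, |A ∩ B| = 5; needs |A ∖ B| = 2 — false.
(d) cluster III: |A| = 6, |A ∩ B| = 3; needs |A ∖ B| = 4 — false.
(e) cluster V: |A| = 9, |A ∩ B| = 1; needs A ∩ B ≠ ∅ (|A ∩ B| ≥ 1) — true.

2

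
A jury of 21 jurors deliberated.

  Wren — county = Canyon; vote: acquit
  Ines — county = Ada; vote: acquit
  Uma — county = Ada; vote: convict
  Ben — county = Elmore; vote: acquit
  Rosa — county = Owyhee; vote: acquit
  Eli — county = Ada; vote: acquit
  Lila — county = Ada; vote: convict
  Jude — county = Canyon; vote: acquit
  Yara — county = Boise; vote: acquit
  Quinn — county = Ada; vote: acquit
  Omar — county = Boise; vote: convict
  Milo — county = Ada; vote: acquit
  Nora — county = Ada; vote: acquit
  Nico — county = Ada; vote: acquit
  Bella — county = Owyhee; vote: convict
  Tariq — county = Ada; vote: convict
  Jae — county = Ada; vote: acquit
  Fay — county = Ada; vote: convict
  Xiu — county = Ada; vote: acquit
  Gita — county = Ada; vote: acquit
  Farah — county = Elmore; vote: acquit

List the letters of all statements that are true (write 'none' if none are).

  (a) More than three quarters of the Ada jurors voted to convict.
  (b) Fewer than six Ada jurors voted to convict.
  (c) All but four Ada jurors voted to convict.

|A| = 13, |A ∩ B| = 4, |A ∖ B| = 9.
(a) |A ∩ B| / |A| > 3/4: fails.
(b) |A ∩ B| < 6: holds.
(c) |A ∖ B| = 4: fails.

(b)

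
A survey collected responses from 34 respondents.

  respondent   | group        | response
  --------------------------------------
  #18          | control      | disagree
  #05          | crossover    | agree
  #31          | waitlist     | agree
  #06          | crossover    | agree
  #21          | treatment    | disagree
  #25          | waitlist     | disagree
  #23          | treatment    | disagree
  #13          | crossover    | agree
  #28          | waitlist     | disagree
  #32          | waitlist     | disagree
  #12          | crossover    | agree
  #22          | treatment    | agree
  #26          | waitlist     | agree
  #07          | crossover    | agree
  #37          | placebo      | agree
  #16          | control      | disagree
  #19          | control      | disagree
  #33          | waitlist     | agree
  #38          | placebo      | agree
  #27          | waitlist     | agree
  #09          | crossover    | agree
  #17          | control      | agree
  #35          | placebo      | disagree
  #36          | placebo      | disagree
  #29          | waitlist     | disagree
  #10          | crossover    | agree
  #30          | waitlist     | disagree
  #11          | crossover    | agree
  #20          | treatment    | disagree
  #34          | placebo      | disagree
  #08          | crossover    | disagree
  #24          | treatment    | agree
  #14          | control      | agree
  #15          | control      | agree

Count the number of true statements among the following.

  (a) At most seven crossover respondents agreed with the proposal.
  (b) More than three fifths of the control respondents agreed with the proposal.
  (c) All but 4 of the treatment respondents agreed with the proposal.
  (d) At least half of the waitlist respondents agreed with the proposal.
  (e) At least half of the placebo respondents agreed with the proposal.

(a) crossover: |A| = 9, |A ∩ B| = 8; needs |A ∩ B| ≤ 7 — false.
(b) control: |A| = 6, |A ∩ B| = 3; needs |A ∩ B| / |A| > 3/5 — false.
(c) treatment: |A| = 5, |A ∩ B| = 2; needs |A ∖ B| = 4 — false.
(d) waitlist: |A| = 9, |A ∩ B| = 4; needs |A ∩ B| ≥ |A ∖ B| — false.
(e) placebo: |A| = 5, |A ∩ B| = 2; needs |A ∩ B| ≥ |A ∖ B| — false.

0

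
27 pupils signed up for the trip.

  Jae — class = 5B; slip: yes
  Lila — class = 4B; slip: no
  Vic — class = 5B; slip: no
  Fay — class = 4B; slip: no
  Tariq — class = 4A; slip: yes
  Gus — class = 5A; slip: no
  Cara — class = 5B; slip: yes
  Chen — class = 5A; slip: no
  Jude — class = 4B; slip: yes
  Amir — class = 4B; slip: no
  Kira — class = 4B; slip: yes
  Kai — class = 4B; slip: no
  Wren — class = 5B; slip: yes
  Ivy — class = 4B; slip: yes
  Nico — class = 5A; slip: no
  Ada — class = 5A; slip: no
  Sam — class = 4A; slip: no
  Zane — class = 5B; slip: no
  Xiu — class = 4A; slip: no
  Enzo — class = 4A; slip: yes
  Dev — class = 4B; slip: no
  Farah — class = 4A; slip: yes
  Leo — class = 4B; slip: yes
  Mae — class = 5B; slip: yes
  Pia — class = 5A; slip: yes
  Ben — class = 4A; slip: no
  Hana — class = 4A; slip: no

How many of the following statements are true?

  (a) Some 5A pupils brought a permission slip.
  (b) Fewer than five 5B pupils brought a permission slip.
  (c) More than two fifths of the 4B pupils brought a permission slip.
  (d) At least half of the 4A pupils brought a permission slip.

3

(a) 5A: |A| = 5, |A ∩ B| = 1; needs A ∩ B ≠ ∅ (|A ∩ B| ≥ 1) — true.
(b) 5B: |A| = 6, |A ∩ B| = 4; needs |A ∩ B| < 5 — true.
(c) 4B: |A| = 9, |A ∩ B| = 4; needs |A ∩ B| / |A| > 2/5 — true.
(d) 4A: |A| = 7, |A ∩ B| = 3; needs |A ∩ B| ≥ |A ∖ B| — false.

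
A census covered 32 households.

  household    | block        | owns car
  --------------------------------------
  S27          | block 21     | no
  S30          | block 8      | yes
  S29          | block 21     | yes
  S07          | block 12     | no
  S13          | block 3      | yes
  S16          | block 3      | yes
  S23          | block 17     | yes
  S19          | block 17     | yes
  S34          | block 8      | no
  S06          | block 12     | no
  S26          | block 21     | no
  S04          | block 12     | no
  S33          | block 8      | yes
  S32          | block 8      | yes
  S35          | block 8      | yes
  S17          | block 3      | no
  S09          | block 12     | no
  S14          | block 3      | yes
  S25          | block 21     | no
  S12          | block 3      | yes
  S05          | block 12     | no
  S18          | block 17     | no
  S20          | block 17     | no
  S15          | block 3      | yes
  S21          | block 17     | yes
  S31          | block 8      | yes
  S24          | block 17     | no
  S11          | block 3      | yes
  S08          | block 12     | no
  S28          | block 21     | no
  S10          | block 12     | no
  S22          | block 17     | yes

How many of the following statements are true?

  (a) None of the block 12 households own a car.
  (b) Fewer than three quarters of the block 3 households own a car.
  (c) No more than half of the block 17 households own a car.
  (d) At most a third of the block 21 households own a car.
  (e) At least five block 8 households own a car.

3

(a) block 12: |A| = 7, |A ∩ B| = 0; needs A ∩ B = ∅ (|A ∩ B| = 0) — true.
(b) block 3: |A| = 7, |A ∩ B| = 6; needs |A ∩ B| / |A| < 3/4 — false.
(c) block 17: |A| = 7, |A ∩ B| = 4; needs |A ∩ B| ≤ |A ∖ B| — false.
(d) block 21: |A| = 5, |A ∩ B| = 1; needs |A ∩ B| / |A| ≤ 1/3 — true.
(e) block 8: |A| = 6, |A ∩ B| = 5; needs |A ∩ B| ≥ 5 — true.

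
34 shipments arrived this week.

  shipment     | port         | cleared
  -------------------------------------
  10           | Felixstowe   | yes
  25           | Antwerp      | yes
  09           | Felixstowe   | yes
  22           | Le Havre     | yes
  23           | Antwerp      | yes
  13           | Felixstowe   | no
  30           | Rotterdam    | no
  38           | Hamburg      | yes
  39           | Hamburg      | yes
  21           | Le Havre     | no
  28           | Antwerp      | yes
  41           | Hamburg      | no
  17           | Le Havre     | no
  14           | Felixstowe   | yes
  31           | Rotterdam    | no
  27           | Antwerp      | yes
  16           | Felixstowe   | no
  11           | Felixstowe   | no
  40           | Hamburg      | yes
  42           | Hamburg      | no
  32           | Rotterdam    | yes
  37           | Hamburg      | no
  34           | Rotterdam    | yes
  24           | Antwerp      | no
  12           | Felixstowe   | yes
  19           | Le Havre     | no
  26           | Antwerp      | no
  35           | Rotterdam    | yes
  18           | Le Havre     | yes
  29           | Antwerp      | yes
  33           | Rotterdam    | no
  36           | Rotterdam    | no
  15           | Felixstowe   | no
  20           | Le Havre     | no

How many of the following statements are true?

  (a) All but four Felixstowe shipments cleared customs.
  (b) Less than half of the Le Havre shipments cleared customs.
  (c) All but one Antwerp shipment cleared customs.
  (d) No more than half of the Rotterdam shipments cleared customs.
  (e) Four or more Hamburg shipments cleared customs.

(a) Felixstowe: |A| = 8, |A ∩ B| = 4; needs |A ∖ B| = 4 — true.
(b) Le Havre: |A| = 6, |A ∩ B| = 2; needs |A ∩ B| < |A ∖ B| — true.
(c) Antwerp: |A| = 7, |A ∩ B| = 5; needs |A ∖ B| = 1 — false.
(d) Rotterdam: |A| = 7, |A ∩ B| = 3; needs |A ∩ B| ≤ |A ∖ B| — true.
(e) Hamburg: |A| = 6, |A ∩ B| = 3; needs |A ∩ B| ≥ 4 — false.

3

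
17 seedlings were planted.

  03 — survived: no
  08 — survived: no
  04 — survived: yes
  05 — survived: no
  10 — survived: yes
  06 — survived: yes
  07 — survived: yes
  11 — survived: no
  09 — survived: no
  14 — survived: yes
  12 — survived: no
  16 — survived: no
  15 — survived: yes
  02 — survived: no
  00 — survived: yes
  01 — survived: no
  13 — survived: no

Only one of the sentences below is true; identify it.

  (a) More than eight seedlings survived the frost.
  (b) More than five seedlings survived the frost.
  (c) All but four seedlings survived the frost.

|A| = 17, |A ∩ B| = 7, |A ∖ B| = 10.
(a) requires |A ∩ B| > 8: false.
(b) requires |A ∩ B| > 5: true.
(c) requires |A ∖ B| = 4: false.

(b)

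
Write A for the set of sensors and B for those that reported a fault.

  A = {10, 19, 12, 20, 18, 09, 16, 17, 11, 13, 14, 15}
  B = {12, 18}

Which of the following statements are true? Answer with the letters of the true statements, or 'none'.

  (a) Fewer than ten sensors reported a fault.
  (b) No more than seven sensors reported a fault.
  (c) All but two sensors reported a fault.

|A| = 12, |A ∩ B| = 2, |A ∖ B| = 10.
(a) |A ∩ B| < 10: holds.
(b) |A ∩ B| ≤ 7: holds.
(c) |A ∖ B| = 2: fails.

(a), (b)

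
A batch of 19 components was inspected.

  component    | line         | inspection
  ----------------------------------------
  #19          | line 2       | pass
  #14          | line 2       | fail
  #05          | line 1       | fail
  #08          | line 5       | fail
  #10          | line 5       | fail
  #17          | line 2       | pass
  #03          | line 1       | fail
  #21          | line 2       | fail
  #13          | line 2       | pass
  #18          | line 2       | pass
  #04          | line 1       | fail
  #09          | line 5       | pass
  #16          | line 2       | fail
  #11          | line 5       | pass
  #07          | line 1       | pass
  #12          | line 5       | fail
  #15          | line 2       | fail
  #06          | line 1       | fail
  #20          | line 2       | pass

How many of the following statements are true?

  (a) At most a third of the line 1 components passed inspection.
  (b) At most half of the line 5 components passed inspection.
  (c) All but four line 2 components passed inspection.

3

(a) line 1: |A| = 5, |A ∩ B| = 1; needs |A ∩ B| / |A| ≤ 1/3 — true.
(b) line 5: |A| = 5, |A ∩ B| = 2; needs |A ∩ B| ≤ |A ∖ B| — true.
(c) line 2: |A| = 9, |A ∩ B| = 5; needs |A ∖ B| = 4 — true.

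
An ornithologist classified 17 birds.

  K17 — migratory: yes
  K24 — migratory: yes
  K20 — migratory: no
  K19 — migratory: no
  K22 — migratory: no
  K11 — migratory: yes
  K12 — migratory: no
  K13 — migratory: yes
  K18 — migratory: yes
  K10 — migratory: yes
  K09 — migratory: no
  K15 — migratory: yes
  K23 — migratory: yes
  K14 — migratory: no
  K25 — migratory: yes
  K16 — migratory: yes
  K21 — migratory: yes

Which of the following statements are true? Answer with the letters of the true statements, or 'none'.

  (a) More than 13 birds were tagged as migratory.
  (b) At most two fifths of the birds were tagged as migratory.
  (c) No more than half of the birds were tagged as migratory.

none

|A| = 17, |A ∩ B| = 11, |A ∖ B| = 6.
(a) |A ∩ B| > 13: fails.
(b) |A ∩ B| / |A| ≤ 2/5: fails.
(c) |A ∩ B| ≤ |A ∖ B|: fails.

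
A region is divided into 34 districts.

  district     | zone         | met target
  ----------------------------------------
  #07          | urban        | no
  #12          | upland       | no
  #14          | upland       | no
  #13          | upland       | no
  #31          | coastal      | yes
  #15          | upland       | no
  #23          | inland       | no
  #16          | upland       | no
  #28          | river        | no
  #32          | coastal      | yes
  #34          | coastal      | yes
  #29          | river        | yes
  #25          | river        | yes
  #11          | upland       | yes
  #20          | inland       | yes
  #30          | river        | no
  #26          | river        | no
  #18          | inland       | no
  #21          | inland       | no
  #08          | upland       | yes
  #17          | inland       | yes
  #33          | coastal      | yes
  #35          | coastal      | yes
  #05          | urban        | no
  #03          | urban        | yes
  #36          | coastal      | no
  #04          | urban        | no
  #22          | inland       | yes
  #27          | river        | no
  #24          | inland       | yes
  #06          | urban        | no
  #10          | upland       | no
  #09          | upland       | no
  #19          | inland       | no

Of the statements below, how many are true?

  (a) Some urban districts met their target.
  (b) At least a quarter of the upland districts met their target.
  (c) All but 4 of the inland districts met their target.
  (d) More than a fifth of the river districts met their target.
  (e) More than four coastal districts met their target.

(a) urban: |A| = 5, |A ∩ B| = 1; needs A ∩ B ≠ ∅ (|A ∩ B| ≥ 1) — true.
(b) upland: |A| = 9, |A ∩ B| = 2; needs |A ∩ B| / |A| ≥ 1/4 — false.
(c) inland: |A| = 8, |A ∩ B| = 4; needs |A ∖ B| = 4 — true.
(d) river: |A| = 6, |A ∩ B| = 2; needs |A ∩ B| / |A| > 1/5 — true.
(e) coastal: |A| = 6, |A ∩ B| = 5; needs |A ∩ B| > 4 — true.

4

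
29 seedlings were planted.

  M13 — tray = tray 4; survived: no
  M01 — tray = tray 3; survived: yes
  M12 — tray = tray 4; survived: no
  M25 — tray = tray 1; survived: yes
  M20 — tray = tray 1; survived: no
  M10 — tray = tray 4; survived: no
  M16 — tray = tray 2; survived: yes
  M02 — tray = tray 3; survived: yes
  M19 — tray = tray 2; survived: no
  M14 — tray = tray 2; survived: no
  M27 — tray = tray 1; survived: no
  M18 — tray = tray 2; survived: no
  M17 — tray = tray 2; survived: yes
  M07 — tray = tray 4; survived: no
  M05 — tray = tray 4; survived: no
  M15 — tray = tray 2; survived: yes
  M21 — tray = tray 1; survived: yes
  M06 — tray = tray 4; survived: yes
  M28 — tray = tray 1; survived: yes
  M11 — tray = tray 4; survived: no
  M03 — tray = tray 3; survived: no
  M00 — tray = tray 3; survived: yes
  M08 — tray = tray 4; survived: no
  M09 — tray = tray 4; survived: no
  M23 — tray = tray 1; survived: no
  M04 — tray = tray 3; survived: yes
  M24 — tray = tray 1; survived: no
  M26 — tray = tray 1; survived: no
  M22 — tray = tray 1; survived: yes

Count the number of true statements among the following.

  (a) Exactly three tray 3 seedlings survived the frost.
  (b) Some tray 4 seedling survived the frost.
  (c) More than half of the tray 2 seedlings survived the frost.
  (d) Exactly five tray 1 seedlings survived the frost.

1

(a) tray 3: |A| = 5, |A ∩ B| = 4; needs |A ∩ B| = 3 — false.
(b) tray 4: |A| = 9, |A ∩ B| = 1; needs A ∩ B ≠ ∅ (|A ∩ B| ≥ 1) — true.
(c) tray 2: |A| = 6, |A ∩ B| = 3; needs |A ∩ B| > |A ∖ B| — false.
(d) tray 1: |A| = 9, |A ∩ B| = 4; needs |A ∩ B| = 5 — false.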